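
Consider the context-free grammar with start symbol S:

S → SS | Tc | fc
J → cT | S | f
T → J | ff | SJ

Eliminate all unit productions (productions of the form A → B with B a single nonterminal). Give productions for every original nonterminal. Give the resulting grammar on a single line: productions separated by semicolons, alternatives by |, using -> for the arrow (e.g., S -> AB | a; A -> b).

S -> SS | Tc | fc; J -> f | SS | Tc | cT | fc; T -> f | SJ | SS | Tc | cT | fc | ff

Unit productions: J->S, T->J.
Unit pairs (A ⇒* B via units): (J,S), (T,J), (T,S).
S: inherits non-unit rules of {S} → SS | Tc | fc.
J: inherits non-unit rules of {J, S} → SS | Tc | cT | f | fc.
T: inherits non-unit rules of {J, S, T} → SJ | SS | Tc | cT | f | fc | ff.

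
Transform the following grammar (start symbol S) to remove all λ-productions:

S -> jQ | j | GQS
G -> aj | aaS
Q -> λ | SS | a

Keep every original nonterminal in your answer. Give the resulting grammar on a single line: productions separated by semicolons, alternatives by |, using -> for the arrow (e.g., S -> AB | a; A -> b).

S -> j | GS | jQ | GQS; G -> aj | aaS; Q -> a | SS

Nullable set: {Q}.
S -> GQS: Q nullable, giving GQS | GS.
S -> jQ: Q nullable, giving j | jQ.
Drop Q -> λ.
Unchanged (no nullable symbols): S -> j; G -> aaS; G -> aj; Q -> SS; Q -> a.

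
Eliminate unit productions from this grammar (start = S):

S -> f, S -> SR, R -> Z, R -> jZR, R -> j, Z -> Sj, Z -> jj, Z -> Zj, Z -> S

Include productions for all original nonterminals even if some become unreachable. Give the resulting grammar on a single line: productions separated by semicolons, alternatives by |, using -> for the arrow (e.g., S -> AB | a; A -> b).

Unit productions: R->Z, Z->S.
Unit pairs (A ⇒* B via units): (R,S), (R,Z), (Z,S).
S: inherits non-unit rules of {S} → SR | f.
R: inherits non-unit rules of {R, S, Z} → SR | Sj | Zj | f | j | jZR | jj.
Z: inherits non-unit rules of {S, Z} → SR | Sj | Zj | f | jj.

S -> f | SR; R -> f | j | SR | Sj | Zj | jj | jZR; Z -> f | SR | Sj | Zj | jj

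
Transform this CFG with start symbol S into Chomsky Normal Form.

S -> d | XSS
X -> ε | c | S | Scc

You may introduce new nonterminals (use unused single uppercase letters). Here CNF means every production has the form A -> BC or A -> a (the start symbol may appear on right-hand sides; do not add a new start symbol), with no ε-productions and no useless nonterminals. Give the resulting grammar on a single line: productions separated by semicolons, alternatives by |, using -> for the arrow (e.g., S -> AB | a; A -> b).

Nullable: {X}; after ε-elimination: S -> d | SS | XSS; X -> S | c | Scc.
After unit-elimination: S -> d | SS | XSS; X -> c | d | SS | Scc | XSS.
TERM: introduce A -> c and substitute in every rule of length ≥2.
BIN: S -> XSS becomes S -> XB, B -> SS; X -> SAA becomes X -> SC, C -> AA; X -> XSS becomes X -> XD, D -> SS.

S -> d | SS | XB; A -> c; B -> SS; C -> AA; D -> SS; X -> c | d | SC | SS | XD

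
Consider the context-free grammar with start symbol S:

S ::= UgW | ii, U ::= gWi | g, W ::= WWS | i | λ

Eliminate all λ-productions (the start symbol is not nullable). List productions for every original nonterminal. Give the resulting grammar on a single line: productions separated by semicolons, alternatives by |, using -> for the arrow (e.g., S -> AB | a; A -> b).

S -> Ug | ii | UgW; U -> g | gi | gWi; W -> S | i | WS | WWS

Nullable set: {W}.
S -> UgW: W nullable, giving Ug | UgW.
U -> gWi: W nullable, giving gWi | gi.
Drop W -> λ.
W -> WWS: W, W nullable, giving S | WS | WWS.
Unchanged (no nullable symbols): S -> ii; U -> g; W -> i.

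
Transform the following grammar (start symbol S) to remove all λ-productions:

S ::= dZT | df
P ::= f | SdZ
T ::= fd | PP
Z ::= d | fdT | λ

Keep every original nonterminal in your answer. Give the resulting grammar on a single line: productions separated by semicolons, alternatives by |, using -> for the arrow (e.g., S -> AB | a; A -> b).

Nullable set: {Z}.
S -> dZT: Z nullable, giving dT | dZT.
P -> SdZ: Z nullable, giving Sd | SdZ.
Drop Z -> λ.
Unchanged (no nullable symbols): S -> df; P -> f; T -> PP; T -> fd; Z -> d; Z -> fdT.

S -> dT | df | dZT; P -> f | Sd | SdZ; T -> PP | fd; Z -> d | fdT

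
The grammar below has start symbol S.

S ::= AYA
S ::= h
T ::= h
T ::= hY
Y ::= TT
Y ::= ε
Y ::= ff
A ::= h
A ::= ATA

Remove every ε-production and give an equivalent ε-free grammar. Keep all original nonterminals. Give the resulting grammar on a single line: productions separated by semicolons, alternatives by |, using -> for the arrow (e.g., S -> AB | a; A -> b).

Nullable set: {Y}.
S -> AYA: Y nullable, giving AA | AYA.
T -> hY: Y nullable, giving h | hY.
Drop Y -> ε.
Unchanged (no nullable symbols): S -> h; A -> ATA; A -> h; T -> h; Y -> TT; Y -> ff.

S -> h | AA | AYA; A -> h | ATA; T -> h | hY; Y -> TT | ff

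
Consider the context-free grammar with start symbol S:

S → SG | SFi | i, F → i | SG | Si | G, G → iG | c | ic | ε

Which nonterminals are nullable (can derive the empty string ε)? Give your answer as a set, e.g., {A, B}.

Directly nullable (have an ε-rule): {G}.
F is nullable via F -> G (every symbol on the right is already known nullable).
Not nullable: S — each has a terminal in every rule's right-hand side or depends on a non-nullable symbol.

{F, G}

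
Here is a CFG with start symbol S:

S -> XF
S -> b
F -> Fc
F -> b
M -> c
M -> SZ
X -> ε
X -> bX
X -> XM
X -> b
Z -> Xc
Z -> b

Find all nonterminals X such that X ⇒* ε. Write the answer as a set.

Directly nullable (have an ε-rule): {X}.
Not nullable: F, M, S, Z — each has a terminal in every rule's right-hand side or depends on a non-nullable symbol.

{X}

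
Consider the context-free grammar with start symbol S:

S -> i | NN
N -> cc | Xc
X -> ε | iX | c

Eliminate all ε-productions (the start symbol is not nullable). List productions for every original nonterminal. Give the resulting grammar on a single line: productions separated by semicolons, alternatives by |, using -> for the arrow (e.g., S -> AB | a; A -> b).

S -> i | NN; N -> c | Xc | cc; X -> c | i | iX

Nullable set: {X}.
N -> Xc: X nullable, giving Xc | c.
Drop X -> ε.
X -> iX: X nullable, giving i | iX.
Unchanged (no nullable symbols): S -> NN; S -> i; N -> cc; X -> c.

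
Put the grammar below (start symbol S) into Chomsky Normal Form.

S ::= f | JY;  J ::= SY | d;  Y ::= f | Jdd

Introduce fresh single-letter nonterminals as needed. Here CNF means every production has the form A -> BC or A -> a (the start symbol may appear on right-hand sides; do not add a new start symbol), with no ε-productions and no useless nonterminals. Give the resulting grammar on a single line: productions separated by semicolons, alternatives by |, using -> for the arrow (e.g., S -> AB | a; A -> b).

No ε-productions.
No unit productions to eliminate.
TERM: introduce A -> d and substitute in every rule of length ≥2.
BIN: Y -> JAA becomes Y -> JB, B -> AA.

S -> f | JY; A -> d; B -> AA; J -> d | SY; Y -> f | JB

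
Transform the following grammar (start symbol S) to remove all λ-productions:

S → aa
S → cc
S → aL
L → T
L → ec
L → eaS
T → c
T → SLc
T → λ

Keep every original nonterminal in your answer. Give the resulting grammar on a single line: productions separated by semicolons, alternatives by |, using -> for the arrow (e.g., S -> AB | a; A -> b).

S -> a | aL | aa | cc; L -> T | ec | eaS; T -> c | Sc | SLc

Nullable set: {L, T}.
S -> aL: L nullable, giving a | aL.
L -> T: T nullable, giving T.
Drop T -> λ.
T -> SLc: L nullable, giving SLc | Sc.
Unchanged (no nullable symbols): S -> aa; S -> cc; L -> eaS; L -> ec; T -> c.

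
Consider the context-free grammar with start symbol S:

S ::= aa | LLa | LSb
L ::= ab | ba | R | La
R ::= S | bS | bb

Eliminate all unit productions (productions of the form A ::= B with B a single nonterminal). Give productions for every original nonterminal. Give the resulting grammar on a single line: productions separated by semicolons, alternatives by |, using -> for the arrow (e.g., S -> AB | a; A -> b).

Unit productions: L->R, R->S.
Unit pairs (A ⇒* B via units): (L,R), (L,S), (R,S).
S: inherits non-unit rules of {S} → LLa | LSb | aa.
L: inherits non-unit rules of {L, R, S} → LLa | LSb | La | aa | ab | bS | ba | bb.
R: inherits non-unit rules of {R, S} → LLa | LSb | aa | bS | bb.

S -> aa | LLa | LSb; L -> La | aa | ab | bS | ba | bb | LLa | LSb; R -> aa | bS | bb | LLa | LSb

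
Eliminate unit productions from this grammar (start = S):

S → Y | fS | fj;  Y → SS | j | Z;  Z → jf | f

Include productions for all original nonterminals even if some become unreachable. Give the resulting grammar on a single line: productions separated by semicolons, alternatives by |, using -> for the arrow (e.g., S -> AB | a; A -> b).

S -> f | j | SS | fS | fj | jf; Y -> f | j | SS | jf; Z -> f | jf

Unit productions: S->Y, Y->Z.
Unit pairs (A ⇒* B via units): (S,Y), (S,Z), (Y,Z).
S: inherits non-unit rules of {S, Y, Z} → SS | f | fS | fj | j | jf.
Y: inherits non-unit rules of {Y, Z} → SS | f | j | jf.
Z: inherits non-unit rules of {Z} → f | jf.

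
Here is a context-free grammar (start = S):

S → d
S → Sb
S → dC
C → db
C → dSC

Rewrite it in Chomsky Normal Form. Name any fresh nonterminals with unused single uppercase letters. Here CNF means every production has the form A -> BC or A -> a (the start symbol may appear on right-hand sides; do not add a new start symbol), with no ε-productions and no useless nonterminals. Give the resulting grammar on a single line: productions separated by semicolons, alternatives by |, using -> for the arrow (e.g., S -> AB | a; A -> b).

S -> d | AC | SB; A -> d; B -> b; C -> AB | AD; D -> SC

No ε-productions.
No unit productions to eliminate.
TERM: introduce B -> b, A -> d and substitute in every rule of length ≥2.
BIN: C -> ASC becomes C -> AD, D -> SC.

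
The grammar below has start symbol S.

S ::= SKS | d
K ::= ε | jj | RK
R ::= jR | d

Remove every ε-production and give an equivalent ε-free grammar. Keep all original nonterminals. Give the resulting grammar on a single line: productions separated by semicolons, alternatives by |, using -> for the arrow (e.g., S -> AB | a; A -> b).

Nullable set: {K}.
S -> SKS: K nullable, giving SKS | SS.
Drop K -> ε.
K -> RK: K nullable, giving R | RK.
Unchanged (no nullable symbols): S -> d; K -> jj; R -> d; R -> jR.

S -> d | SS | SKS; K -> R | RK | jj; R -> d | jR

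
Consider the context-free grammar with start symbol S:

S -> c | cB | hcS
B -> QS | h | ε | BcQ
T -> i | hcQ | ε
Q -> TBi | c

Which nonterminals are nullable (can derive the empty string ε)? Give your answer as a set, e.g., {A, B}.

Directly nullable (have an ε-rule): {B, T}.
Not nullable: Q, S — each has a terminal in every rule's right-hand side or depends on a non-nullable symbol.

{B, T}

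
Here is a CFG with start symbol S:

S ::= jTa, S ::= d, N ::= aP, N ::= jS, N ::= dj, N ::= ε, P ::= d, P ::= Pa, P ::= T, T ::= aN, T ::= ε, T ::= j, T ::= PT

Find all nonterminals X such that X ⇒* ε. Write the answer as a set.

Directly nullable (have an ε-rule): {N, T}.
P is nullable via P -> T (every symbol on the right is already known nullable).
Not nullable: S — each has a terminal in every rule's right-hand side or depends on a non-nullable symbol.

{N, P, T}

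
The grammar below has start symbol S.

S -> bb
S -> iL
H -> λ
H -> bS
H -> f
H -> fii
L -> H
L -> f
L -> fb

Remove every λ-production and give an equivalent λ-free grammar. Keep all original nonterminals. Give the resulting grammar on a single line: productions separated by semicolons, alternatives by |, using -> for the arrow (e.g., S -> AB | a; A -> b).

Nullable set: {H, L}.
S -> iL: L nullable, giving i | iL.
Drop H -> λ.
L -> H: H nullable, giving H.
Unchanged (no nullable symbols): S -> bb; H -> bS; H -> f; H -> fii; L -> f; L -> fb.

S -> i | bb | iL; H -> f | bS | fii; L -> H | f | fb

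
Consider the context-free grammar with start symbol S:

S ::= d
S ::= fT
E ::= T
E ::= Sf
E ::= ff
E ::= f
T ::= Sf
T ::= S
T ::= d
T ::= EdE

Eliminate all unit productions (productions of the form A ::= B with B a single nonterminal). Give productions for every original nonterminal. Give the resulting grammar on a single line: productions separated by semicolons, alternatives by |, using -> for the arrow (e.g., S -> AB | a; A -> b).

Unit productions: E->T, T->S.
Unit pairs (A ⇒* B via units): (E,S), (E,T), (T,S).
S: inherits non-unit rules of {S} → d | fT.
E: inherits non-unit rules of {E, S, T} → EdE | Sf | d | f | fT | ff.
T: inherits non-unit rules of {S, T} → EdE | Sf | d | fT.

S -> d | fT; E -> d | f | Sf | fT | ff | EdE; T -> d | Sf | fT | EdE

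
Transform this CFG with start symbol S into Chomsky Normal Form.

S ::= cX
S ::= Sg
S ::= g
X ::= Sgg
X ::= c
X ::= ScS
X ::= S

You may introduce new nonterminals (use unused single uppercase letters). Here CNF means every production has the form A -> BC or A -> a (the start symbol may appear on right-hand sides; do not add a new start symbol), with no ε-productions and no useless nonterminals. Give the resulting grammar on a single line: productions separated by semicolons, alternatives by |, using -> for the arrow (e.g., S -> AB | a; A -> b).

S -> g | BX | SA; A -> g; B -> c; C -> AA; D -> BS; X -> c | g | BX | SA | SC | SD

No ε-productions.
After unit-elimination: S -> g | Sg | cX; X -> c | g | Sg | cX | ScS | Sgg.
TERM: introduce B -> c, A -> g and substitute in every rule of length ≥2.
BIN: X -> SAA becomes X -> SC, C -> AA; X -> SBS becomes X -> SD, D -> BS.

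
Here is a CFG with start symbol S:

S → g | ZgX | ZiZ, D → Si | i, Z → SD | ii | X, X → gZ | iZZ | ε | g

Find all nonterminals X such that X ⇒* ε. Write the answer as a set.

{X, Z}

Directly nullable (have an ε-rule): {X}.
Z is nullable via Z -> X (every symbol on the right is already known nullable).
Not nullable: D, S — each has a terminal in every rule's right-hand side or depends on a non-nullable symbol.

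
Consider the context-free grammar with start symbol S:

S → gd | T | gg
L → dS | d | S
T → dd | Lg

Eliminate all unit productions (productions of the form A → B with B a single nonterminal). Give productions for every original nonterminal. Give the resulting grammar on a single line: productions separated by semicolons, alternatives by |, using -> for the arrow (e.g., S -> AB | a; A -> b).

S -> Lg | dd | gd | gg; L -> d | Lg | dS | dd | gd | gg; T -> Lg | dd

Unit productions: L->S, S->T.
Unit pairs (A ⇒* B via units): (L,S), (L,T), (S,T).
S: inherits non-unit rules of {S, T} → Lg | dd | gd | gg.
L: inherits non-unit rules of {L, S, T} → Lg | d | dS | dd | gd | gg.
T: inherits non-unit rules of {T} → Lg | dd.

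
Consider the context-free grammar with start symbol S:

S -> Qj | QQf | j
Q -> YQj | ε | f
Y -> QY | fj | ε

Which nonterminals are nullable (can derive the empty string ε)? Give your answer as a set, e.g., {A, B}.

Directly nullable (have an ε-rule): {Q, Y}.
Not nullable: S — each has a terminal in every rule's right-hand side or depends on a non-nullable symbol.

{Q, Y}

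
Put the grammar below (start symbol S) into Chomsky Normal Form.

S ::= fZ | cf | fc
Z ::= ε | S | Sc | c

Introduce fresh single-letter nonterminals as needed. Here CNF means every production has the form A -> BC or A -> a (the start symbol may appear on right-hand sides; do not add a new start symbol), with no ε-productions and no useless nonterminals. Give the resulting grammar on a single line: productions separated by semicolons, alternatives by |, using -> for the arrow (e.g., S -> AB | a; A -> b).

Nullable: {Z}; after ε-elimination: S -> f | cf | fZ | fc; Z -> S | c | Sc.
After unit-elimination: S -> f | cf | fZ | fc; Z -> c | f | Sc | cf | fZ | fc.
TERM: introduce A -> c, B -> f and substitute in every rule of length ≥2.

S -> f | AB | BA | BZ; A -> c; B -> f; Z -> c | f | AB | BA | BZ | SA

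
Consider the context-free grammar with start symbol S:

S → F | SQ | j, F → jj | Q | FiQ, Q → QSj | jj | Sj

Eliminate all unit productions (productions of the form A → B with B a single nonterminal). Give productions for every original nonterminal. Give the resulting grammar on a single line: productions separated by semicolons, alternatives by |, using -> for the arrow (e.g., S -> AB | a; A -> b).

S -> j | SQ | Sj | jj | FiQ | QSj; F -> Sj | jj | FiQ | QSj; Q -> Sj | jj | QSj

Unit productions: F->Q, S->F.
Unit pairs (A ⇒* B via units): (F,Q), (S,F), (S,Q).
S: inherits non-unit rules of {F, Q, S} → FiQ | QSj | SQ | Sj | j | jj.
F: inherits non-unit rules of {F, Q} → FiQ | QSj | Sj | jj.
Q: inherits non-unit rules of {Q} → QSj | Sj | jj.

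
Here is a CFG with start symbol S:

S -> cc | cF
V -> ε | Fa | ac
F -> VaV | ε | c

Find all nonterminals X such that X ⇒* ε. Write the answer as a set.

Directly nullable (have an ε-rule): {F, V}.
Not nullable: S — each has a terminal in every rule's right-hand side or depends on a non-nullable symbol.

{F, V}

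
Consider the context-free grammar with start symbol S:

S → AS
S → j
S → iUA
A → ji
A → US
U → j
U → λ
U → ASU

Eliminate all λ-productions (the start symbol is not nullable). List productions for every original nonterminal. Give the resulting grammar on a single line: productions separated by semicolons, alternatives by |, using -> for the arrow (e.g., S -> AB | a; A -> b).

Nullable set: {U}.
S -> iUA: U nullable, giving iA | iUA.
A -> US: U nullable, giving S | US.
Drop U -> λ.
U -> ASU: U nullable, giving AS | ASU.
Unchanged (no nullable symbols): S -> AS; S -> j; A -> ji; U -> j.

S -> j | AS | iA | iUA; A -> S | US | ji; U -> j | AS | ASU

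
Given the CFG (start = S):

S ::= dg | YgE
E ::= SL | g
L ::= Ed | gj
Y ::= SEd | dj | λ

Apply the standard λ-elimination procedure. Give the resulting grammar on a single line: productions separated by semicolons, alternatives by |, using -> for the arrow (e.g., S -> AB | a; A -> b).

S -> dg | gE | YgE; E -> g | SL; L -> Ed | gj; Y -> dj | SEd

Nullable set: {Y}.
S -> YgE: Y nullable, giving YgE | gE.
Drop Y -> λ.
Unchanged (no nullable symbols): S -> dg; E -> SL; E -> g; L -> Ed; L -> gj; Y -> SEd; Y -> dj.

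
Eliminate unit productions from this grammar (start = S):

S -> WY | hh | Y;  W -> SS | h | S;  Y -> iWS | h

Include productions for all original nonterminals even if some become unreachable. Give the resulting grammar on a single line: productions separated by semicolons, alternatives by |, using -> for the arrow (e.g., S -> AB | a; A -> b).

S -> h | WY | hh | iWS; W -> h | SS | WY | hh | iWS; Y -> h | iWS

Unit productions: S->Y, W->S.
Unit pairs (A ⇒* B via units): (S,Y), (W,S), (W,Y).
S: inherits non-unit rules of {S, Y} → WY | h | hh | iWS.
W: inherits non-unit rules of {S, W, Y} → SS | WY | h | hh | iWS.
Y: inherits non-unit rules of {Y} → h | iWS.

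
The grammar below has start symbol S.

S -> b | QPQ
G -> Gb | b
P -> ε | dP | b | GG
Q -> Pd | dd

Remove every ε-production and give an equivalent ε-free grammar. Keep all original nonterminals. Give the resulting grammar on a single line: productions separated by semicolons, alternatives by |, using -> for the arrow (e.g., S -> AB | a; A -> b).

Nullable set: {P}.
S -> QPQ: P nullable, giving QPQ | QQ.
Drop P -> ε.
P -> dP: P nullable, giving d | dP.
Q -> Pd: P nullable, giving Pd | d.
Unchanged (no nullable symbols): S -> b; G -> Gb; G -> b; P -> GG; P -> b; Q -> dd.

S -> b | QQ | QPQ; G -> b | Gb; P -> b | d | GG | dP; Q -> d | Pd | dd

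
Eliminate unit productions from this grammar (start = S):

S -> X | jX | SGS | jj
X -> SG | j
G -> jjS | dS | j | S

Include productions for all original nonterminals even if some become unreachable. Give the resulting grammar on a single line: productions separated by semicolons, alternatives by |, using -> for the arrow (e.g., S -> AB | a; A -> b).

Unit productions: G->S, S->X.
Unit pairs (A ⇒* B via units): (G,S), (G,X), (S,X).
S: inherits non-unit rules of {S, X} → SG | SGS | j | jX | jj.
G: inherits non-unit rules of {G, S, X} → SG | SGS | dS | j | jX | jj | jjS.
X: inherits non-unit rules of {X} → SG | j.

S -> j | SG | jX | jj | SGS; G -> j | SG | dS | jX | jj | SGS | jjS; X -> j | SG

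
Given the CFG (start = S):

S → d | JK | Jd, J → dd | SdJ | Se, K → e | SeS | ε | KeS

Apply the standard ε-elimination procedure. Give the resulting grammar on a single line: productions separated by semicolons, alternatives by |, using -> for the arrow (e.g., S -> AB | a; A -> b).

Nullable set: {K}.
S -> JK: K nullable, giving J | JK.
Drop K -> ε.
K -> KeS: K nullable, giving KeS | eS.
Unchanged (no nullable symbols): S -> Jd; S -> d; J -> SdJ; J -> Se; J -> dd; K -> SeS; K -> e.

S -> J | d | JK | Jd; J -> Se | dd | SdJ; K -> e | eS | KeS | SeS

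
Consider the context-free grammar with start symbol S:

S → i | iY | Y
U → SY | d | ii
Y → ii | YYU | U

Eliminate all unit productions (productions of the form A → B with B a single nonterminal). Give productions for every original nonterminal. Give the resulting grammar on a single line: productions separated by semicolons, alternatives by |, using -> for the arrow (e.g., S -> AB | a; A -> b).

Unit productions: S->Y, Y->U.
Unit pairs (A ⇒* B via units): (S,U), (S,Y), (Y,U).
S: inherits non-unit rules of {S, U, Y} → SY | YYU | d | i | iY | ii.
U: inherits non-unit rules of {U} → SY | d | ii.
Y: inherits non-unit rules of {U, Y} → SY | YYU | d | ii.

S -> d | i | SY | iY | ii | YYU; U -> d | SY | ii; Y -> d | SY | ii | YYU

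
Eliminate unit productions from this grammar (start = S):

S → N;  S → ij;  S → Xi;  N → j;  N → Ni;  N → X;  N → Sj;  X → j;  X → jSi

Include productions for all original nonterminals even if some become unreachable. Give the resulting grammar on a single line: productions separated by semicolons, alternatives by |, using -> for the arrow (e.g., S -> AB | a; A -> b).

Unit productions: N->X, S->N.
Unit pairs (A ⇒* B via units): (N,X), (S,N), (S,X).
S: inherits non-unit rules of {N, S, X} → Ni | Sj | Xi | ij | j | jSi.
N: inherits non-unit rules of {N, X} → Ni | Sj | j | jSi.
X: inherits non-unit rules of {X} → j | jSi.

S -> j | Ni | Sj | Xi | ij | jSi; N -> j | Ni | Sj | jSi; X -> j | jSi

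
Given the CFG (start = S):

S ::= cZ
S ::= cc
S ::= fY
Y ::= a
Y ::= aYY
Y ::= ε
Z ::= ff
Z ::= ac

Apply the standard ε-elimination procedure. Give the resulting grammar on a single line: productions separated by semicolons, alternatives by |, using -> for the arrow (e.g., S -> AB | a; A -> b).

Nullable set: {Y}.
S -> fY: Y nullable, giving f | fY.
Drop Y -> ε.
Y -> aYY: Y, Y nullable, giving a | aY | aYY.
Unchanged (no nullable symbols): S -> cZ; S -> cc; Y -> a; Z -> ac; Z -> ff.

S -> f | cZ | cc | fY; Y -> a | aY | aYY; Z -> ac | ff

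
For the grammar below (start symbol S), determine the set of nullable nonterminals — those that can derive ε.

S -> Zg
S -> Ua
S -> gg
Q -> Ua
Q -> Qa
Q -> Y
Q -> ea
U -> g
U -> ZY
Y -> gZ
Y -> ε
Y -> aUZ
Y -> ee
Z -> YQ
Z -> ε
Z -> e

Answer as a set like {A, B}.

{Q, U, Y, Z}

Directly nullable (have an ε-rule): {Y, Z}.
Q is nullable via Q -> Y (every symbol on the right is already known nullable).
U is nullable via U -> ZY (every symbol on the right is already known nullable).
Not nullable: S — each has a terminal in every rule's right-hand side or depends on a non-nullable symbol.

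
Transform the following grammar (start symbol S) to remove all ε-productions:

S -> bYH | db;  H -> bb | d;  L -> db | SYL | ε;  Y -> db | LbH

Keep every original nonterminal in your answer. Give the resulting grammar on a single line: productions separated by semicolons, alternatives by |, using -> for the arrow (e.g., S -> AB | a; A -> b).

S -> db | bYH; H -> d | bb; L -> SY | db | SYL; Y -> bH | db | LbH

Nullable set: {L}.
Drop L -> ε.
L -> SYL: L nullable, giving SY | SYL.
Y -> LbH: L nullable, giving LbH | bH.
Unchanged (no nullable symbols): S -> bYH; S -> db; H -> bb; H -> d; L -> db; Y -> db.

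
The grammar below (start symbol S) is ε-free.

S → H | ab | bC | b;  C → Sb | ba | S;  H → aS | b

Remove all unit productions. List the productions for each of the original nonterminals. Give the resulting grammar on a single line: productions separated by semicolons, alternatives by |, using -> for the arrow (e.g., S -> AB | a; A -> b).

S -> b | aS | ab | bC; C -> b | Sb | aS | ab | bC | ba; H -> b | aS

Unit productions: C->S, S->H.
Unit pairs (A ⇒* B via units): (C,H), (C,S), (S,H).
S: inherits non-unit rules of {H, S} → aS | ab | b | bC.
C: inherits non-unit rules of {C, H, S} → Sb | aS | ab | b | bC | ba.
H: inherits non-unit rules of {H} → aS | b.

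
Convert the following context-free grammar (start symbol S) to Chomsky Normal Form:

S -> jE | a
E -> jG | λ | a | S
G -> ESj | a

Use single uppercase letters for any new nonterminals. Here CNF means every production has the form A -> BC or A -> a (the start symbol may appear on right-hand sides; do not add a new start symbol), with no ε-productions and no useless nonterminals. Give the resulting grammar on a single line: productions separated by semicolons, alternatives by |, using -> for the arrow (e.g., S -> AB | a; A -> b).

Nullable: {E}; after ε-elimination: S -> a | j | jE; E -> S | a | jG; G -> a | Sj | ESj.
After unit-elimination: S -> a | j | jE; E -> a | j | jE | jG; G -> a | Sj | ESj.
TERM: introduce A -> j and substitute in every rule of length ≥2.
BIN: G -> ESA becomes G -> EB, B -> SA.

S -> a | j | AE; A -> j; B -> SA; E -> a | j | AE | AG; G -> a | EB | SA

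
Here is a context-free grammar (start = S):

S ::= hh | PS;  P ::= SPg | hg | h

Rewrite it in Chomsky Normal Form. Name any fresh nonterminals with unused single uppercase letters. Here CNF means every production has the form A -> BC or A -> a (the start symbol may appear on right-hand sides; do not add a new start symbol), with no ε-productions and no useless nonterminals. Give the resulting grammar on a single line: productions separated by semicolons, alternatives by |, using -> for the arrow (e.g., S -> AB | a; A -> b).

S -> BB | PS; A -> g; B -> h; C -> PA; P -> h | BA | SC

No ε-productions.
No unit productions to eliminate.
TERM: introduce A -> g, B -> h and substitute in every rule of length ≥2.
BIN: P -> SPA becomes P -> SC, C -> PA.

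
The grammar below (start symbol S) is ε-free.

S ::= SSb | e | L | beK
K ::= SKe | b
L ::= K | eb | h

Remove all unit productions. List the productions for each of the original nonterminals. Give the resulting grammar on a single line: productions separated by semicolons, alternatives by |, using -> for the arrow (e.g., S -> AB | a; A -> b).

S -> b | e | h | eb | SKe | SSb | beK; K -> b | SKe; L -> b | h | eb | SKe

Unit productions: L->K, S->L.
Unit pairs (A ⇒* B via units): (L,K), (S,K), (S,L).
S: inherits non-unit rules of {K, L, S} → SKe | SSb | b | beK | e | eb | h.
K: inherits non-unit rules of {K} → SKe | b.
L: inherits non-unit rules of {K, L} → SKe | b | eb | h.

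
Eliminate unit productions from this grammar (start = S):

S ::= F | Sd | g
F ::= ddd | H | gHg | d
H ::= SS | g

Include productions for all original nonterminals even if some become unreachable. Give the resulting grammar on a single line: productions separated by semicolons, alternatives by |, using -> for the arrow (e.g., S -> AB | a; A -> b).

Unit productions: F->H, S->F.
Unit pairs (A ⇒* B via units): (F,H), (S,F), (S,H).
S: inherits non-unit rules of {F, H, S} → SS | Sd | d | ddd | g | gHg.
F: inherits non-unit rules of {F, H} → SS | d | ddd | g | gHg.
H: inherits non-unit rules of {H} → SS | g.

S -> d | g | SS | Sd | ddd | gHg; F -> d | g | SS | ddd | gHg; H -> g | SS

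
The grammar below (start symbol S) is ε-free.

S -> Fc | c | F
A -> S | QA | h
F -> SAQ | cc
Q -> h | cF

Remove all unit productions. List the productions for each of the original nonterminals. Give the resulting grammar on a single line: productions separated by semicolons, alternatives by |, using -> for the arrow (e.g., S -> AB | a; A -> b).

Unit productions: A->S, S->F.
Unit pairs (A ⇒* B via units): (A,F), (A,S), (S,F).
S: inherits non-unit rules of {F, S} → Fc | SAQ | c | cc.
A: inherits non-unit rules of {A, F, S} → Fc | QA | SAQ | c | cc | h.
F: inherits non-unit rules of {F} → SAQ | cc.
Q: inherits non-unit rules of {Q} → cF | h.

S -> c | Fc | cc | SAQ; A -> c | h | Fc | QA | cc | SAQ; F -> cc | SAQ; Q -> h | cF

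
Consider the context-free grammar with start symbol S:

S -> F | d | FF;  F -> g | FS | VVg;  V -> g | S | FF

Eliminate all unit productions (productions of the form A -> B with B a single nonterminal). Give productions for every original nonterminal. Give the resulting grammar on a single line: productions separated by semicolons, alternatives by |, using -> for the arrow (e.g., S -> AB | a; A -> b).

S -> d | g | FF | FS | VVg; F -> g | FS | VVg; V -> d | g | FF | FS | VVg

Unit productions: S->F, V->S.
Unit pairs (A ⇒* B via units): (S,F), (V,F), (V,S).
S: inherits non-unit rules of {F, S} → FF | FS | VVg | d | g.
F: inherits non-unit rules of {F} → FS | VVg | g.
V: inherits non-unit rules of {F, S, V} → FF | FS | VVg | d | g.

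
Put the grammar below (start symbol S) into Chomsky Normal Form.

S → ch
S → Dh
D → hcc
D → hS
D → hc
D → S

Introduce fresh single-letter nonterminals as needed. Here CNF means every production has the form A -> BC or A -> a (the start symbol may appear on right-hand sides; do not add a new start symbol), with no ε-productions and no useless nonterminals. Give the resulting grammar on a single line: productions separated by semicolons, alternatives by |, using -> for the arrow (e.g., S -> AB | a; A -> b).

S -> BA | DA; A -> h; B -> c; C -> BB; D -> AB | AC | AS | BA | DA

No ε-productions.
After unit-elimination: S -> Dh | ch; D -> Dh | ch | hS | hc | hcc.
TERM: introduce B -> c, A -> h and substitute in every rule of length ≥2.
BIN: D -> ABB becomes D -> AC, C -> BB.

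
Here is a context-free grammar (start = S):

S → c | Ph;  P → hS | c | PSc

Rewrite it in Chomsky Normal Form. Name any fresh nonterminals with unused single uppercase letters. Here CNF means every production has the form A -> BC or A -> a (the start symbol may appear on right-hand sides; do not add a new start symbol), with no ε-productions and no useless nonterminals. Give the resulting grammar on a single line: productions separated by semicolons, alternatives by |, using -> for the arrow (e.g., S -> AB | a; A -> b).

S -> c | PB; A -> c; B -> h; C -> SA; P -> c | BS | PC

No ε-productions.
No unit productions to eliminate.
TERM: introduce A -> c, B -> h and substitute in every rule of length ≥2.
BIN: P -> PSA becomes P -> PC, C -> SA.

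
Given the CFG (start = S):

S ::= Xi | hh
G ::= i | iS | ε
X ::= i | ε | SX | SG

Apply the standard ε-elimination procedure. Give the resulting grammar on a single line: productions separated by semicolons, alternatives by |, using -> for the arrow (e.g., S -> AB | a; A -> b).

Nullable set: {G, X}.
S -> Xi: X nullable, giving Xi | i.
Drop G -> ε.
Drop X -> ε.
X -> SG: G nullable, giving S | SG.
X -> SX: X nullable, giving S | SX.
Unchanged (no nullable symbols): S -> hh; G -> i; G -> iS; X -> i.

S -> i | Xi | hh; G -> i | iS; X -> S | i | SG | SX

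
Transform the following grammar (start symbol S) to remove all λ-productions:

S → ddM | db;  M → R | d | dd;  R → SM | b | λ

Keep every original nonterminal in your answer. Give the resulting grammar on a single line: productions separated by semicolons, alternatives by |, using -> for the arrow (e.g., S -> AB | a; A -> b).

S -> db | dd | ddM; M -> R | d | dd; R -> S | b | SM

Nullable set: {M, R}.
S -> ddM: M nullable, giving dd | ddM.
M -> R: R nullable, giving R.
Drop R -> λ.
R -> SM: M nullable, giving S | SM.
Unchanged (no nullable symbols): S -> db; M -> d; M -> dd; R -> b.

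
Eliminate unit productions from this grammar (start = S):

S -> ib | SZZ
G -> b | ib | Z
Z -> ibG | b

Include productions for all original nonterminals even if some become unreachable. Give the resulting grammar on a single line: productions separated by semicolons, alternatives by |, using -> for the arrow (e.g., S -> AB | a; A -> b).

S -> ib | SZZ; G -> b | ib | ibG; Z -> b | ibG

Unit productions: G->Z.
Unit pairs (A ⇒* B via units): (G,Z).
S: inherits non-unit rules of {S} → SZZ | ib.
G: inherits non-unit rules of {G, Z} → b | ib | ibG.
Z: inherits non-unit rules of {Z} → b | ibG.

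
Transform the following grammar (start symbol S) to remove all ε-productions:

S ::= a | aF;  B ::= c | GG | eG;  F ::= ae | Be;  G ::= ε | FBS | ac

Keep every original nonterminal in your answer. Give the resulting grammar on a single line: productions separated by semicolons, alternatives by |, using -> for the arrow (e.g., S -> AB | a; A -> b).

S -> a | aF; B -> G | c | e | GG | eG; F -> e | Be | ae; G -> FS | ac | FBS

Nullable set: {B, G}.
B -> GG: G, G nullable, giving G | GG.
B -> eG: G nullable, giving e | eG.
F -> Be: B nullable, giving Be | e.
Drop G -> ε.
G -> FBS: B nullable, giving FBS | FS.
Unchanged (no nullable symbols): S -> a; S -> aF; B -> c; F -> ae; G -> ac.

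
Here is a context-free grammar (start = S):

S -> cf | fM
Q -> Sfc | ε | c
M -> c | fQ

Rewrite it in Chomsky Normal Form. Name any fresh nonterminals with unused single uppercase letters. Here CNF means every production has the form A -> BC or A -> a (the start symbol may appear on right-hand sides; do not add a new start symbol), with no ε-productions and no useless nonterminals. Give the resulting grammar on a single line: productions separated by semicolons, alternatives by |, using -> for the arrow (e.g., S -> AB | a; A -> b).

Nullable: {Q}; after ε-elimination: S -> cf | fM; M -> c | f | fQ; Q -> c | Sfc.
No unit productions to eliminate.
TERM: introduce B -> c, A -> f and substitute in every rule of length ≥2.
BIN: Q -> SAB becomes Q -> SC, C -> AB.

S -> AM | BA; A -> f; B -> c; C -> AB; M -> c | f | AQ; Q -> c | SC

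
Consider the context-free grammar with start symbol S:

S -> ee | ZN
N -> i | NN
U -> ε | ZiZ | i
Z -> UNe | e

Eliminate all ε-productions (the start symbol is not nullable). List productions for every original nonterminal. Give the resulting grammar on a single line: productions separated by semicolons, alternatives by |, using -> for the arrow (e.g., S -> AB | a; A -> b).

S -> ZN | ee; N -> i | NN; U -> i | ZiZ; Z -> e | Ne | UNe

Nullable set: {U}.
Drop U -> ε.
Z -> UNe: U nullable, giving Ne | UNe.
Unchanged (no nullable symbols): S -> ZN; S -> ee; N -> NN; N -> i; U -> ZiZ; U -> i; Z -> e.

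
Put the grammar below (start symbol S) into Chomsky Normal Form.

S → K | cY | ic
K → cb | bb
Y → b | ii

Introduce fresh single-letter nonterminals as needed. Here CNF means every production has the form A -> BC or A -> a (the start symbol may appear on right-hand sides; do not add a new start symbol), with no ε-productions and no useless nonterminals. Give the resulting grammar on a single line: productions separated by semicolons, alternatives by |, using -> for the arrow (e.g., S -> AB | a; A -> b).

S -> AA | BA | BY | CB; A -> b; B -> c; C -> i; Y -> b | CC

No ε-productions.
After unit-elimination: S -> bb | cY | cb | ic; K -> bb | cb; Y -> b | ii.
TERM: introduce A -> b, B -> c, C -> i and substitute in every rule of length ≥2.
Drop unreachable/unproductive: K.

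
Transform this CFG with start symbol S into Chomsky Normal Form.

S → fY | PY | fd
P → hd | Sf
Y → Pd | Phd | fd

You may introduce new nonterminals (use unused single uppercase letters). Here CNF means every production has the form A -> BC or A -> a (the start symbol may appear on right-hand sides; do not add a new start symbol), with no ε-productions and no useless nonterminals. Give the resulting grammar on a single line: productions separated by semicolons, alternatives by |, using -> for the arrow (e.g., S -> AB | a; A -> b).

S -> AC | AY | PY; A -> f; B -> h; C -> d; D -> BC; P -> BC | SA; Y -> AC | PC | PD

No ε-productions.
No unit productions to eliminate.
TERM: introduce C -> d, A -> f, B -> h and substitute in every rule of length ≥2.
BIN: Y -> PBC becomes Y -> PD, D -> BC.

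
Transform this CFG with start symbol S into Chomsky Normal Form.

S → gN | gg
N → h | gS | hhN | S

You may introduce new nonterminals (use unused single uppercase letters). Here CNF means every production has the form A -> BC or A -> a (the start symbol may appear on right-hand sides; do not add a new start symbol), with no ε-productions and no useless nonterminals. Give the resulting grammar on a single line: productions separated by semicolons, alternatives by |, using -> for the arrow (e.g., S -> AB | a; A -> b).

S -> AA | AN; A -> g; B -> h; C -> BN; N -> h | AA | AN | AS | BC

No ε-productions.
After unit-elimination: S -> gN | gg; N -> h | gN | gS | gg | hhN.
TERM: introduce A -> g, B -> h and substitute in every rule of length ≥2.
BIN: N -> BBN becomes N -> BC, C -> BN.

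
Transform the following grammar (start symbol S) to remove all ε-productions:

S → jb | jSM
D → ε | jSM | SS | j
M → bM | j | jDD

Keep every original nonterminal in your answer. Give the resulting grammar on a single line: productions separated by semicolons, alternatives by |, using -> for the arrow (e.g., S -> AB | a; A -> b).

Nullable set: {D}.
Drop D -> ε.
M -> jDD: D, D nullable, giving j | jD | jDD.
Unchanged (no nullable symbols): S -> jSM; S -> jb; D -> SS; D -> j; D -> jSM; M -> bM; M -> j.

S -> jb | jSM; D -> j | SS | jSM; M -> j | bM | jD | jDD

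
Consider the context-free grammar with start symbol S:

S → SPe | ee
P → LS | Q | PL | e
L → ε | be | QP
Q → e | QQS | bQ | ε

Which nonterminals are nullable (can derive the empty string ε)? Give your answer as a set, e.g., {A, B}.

Directly nullable (have an ε-rule): {L, Q}.
P is nullable via P -> Q (every symbol on the right is already known nullable).
Not nullable: S — each has a terminal in every rule's right-hand side or depends on a non-nullable symbol.

{L, P, Q}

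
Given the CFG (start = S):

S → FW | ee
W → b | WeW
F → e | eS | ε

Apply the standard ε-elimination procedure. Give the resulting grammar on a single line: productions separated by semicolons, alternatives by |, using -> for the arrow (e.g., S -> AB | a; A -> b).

S -> W | FW | ee; F -> e | eS; W -> b | WeW

Nullable set: {F}.
S -> FW: F nullable, giving FW | W.
Drop F -> ε.
Unchanged (no nullable symbols): S -> ee; F -> e; F -> eS; W -> WeW; W -> b.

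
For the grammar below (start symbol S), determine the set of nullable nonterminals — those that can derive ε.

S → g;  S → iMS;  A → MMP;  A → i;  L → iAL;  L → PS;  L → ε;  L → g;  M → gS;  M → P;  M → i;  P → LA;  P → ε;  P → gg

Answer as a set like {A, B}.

{A, L, M, P}

Directly nullable (have an ε-rule): {L, P}.
M is nullable via M -> P (every symbol on the right is already known nullable).
A is nullable via A -> MMP (every symbol on the right is already known nullable).
Not nullable: S — each has a terminal in every rule's right-hand side or depends on a non-nullable symbol.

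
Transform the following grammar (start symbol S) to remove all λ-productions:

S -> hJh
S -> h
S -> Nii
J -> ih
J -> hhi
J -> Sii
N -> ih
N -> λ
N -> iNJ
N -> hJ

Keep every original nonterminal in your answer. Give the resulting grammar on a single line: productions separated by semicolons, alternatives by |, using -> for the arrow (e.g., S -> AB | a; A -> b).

S -> h | ii | Nii | hJh; J -> ih | Sii | hhi; N -> hJ | iJ | ih | iNJ

Nullable set: {N}.
S -> Nii: N nullable, giving Nii | ii.
Drop N -> λ.
N -> iNJ: N nullable, giving iJ | iNJ.
Unchanged (no nullable symbols): S -> h; S -> hJh; J -> Sii; J -> hhi; J -> ih; N -> hJ; N -> ih.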